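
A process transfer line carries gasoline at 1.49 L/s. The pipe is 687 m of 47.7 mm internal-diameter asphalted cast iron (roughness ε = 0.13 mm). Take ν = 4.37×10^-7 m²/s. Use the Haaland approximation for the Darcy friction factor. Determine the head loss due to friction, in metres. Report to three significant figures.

V = 4Q/(πD²) = 4·0.00149/(π·0.0477²) = 0.8338 m/s
Re = VD/ν = 0.8338·0.0477/4.37×10^-7 = 9.10×10^4 → turbulent
ε/D = 0.13/47.7 = 0.00273
Haaland: f = 0.02688
h_f = f(L/D)V²/(2g) = 0.02688·(687/0.0477)·0.8338²/(2·9.81) = 13.72 m

h_f ≈ 13.7 m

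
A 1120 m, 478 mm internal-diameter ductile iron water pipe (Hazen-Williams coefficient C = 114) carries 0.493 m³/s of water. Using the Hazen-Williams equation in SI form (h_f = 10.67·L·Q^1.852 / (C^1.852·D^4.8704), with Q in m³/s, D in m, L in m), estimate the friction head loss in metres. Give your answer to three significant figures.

h_f ≈ 18.2 m

h_f = 10.67·1120·0.493^1.852 / (114^1.852·0.478^4.8704) = 18.22 m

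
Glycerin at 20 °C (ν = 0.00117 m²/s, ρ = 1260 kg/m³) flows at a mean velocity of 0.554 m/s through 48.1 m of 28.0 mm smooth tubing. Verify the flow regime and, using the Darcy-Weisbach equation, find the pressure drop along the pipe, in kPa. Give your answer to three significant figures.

Re = VD/ν = 0.554·0.02800/0.00117 = 13.3 → laminar (Re < 2300)
f = 64/Re = 4.827
h_f = f(L/D)V²/(2g) = 4.827·(48.1/0.02800)·0.554²/(2·9.81) = 129.7 m
Δp = ρg·h_f = 1260·9.81·129.7 = 1603 kPa

Δp ≈ 1600 kPa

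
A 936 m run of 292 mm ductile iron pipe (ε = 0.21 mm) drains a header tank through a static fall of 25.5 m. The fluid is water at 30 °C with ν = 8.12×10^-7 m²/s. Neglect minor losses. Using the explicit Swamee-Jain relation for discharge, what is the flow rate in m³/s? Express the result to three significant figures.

Q ≈ 0.194 m³/s

Swamee-Jain (Type II): Q = -0.965·√(gD⁵h_f/L)·ln[ε/(3.7D) + √(3.17ν²L/(gD³h_f))]
√(gD⁵h_f/L) = √(9.81·0.292⁵·25.5/936) = 0.02382
ε/(3.7D) = 1.94×10^-4; √(3.17ν²L/(gD³h_f)) = 1.77×10^-5
Q = -0.965·0.02382·ln(2.121×10^-4) = 0.1944 m³/s
Check: V = 2.90 m/s, Re = 1.04×10^6, f = 0.01861, h_f = 25.6 m ≈ 25.5 m ✓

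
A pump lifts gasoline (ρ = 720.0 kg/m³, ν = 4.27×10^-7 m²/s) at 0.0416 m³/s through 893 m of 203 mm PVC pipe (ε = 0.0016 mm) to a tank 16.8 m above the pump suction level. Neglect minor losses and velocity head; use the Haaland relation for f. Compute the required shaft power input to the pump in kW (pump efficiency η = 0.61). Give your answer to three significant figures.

P_shaft ≈ 10.4 kW

V = 4Q/(πD²) = 1.285 m/s; Re = 6.11×10^5; ε/D = 7.88×10^-6; f = 0.01271
h_f = f(L/D)V²/2g = 4.707 m
Total head H = z + h_f = 16.8 + 4.707 = 21.51 m
P_hyd = ρgQH = 720.0·9.81·0.0416·21.51 = 6.319 kW
P_shaft = P_hyd/η = 6.319/0.61 = 10.36 kW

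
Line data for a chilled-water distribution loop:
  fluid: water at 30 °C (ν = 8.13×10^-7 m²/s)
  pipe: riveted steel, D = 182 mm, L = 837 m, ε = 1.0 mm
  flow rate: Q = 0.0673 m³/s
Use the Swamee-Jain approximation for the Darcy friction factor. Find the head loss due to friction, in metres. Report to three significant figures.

V = 4Q/(πD²) = 4·0.0673/(π·0.182²) = 2.587 m/s
Re = VD/ν = 2.587·0.182/8.13×10^-7 = 5.79×10^5 → turbulent
ε/D = 1.0/182 = 0.00549
Swamee-Jain: f = 0.03149
h_f = f(L/D)V²/(2g) = 0.03149·(837/0.182)·2.587²/(2·9.81) = 49.40 m

h_f ≈ 49.4 m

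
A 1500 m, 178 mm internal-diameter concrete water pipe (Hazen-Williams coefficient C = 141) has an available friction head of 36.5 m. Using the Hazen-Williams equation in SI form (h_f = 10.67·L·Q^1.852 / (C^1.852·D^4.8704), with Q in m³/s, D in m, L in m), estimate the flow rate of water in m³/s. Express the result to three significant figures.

Q ≈ 0.0564 m³/s

Rearranging: Q = [h_f·C^1.852·D^4.8704 / (10.67·L)]^(1/1.852)
Q = [36.5·141^1.852·0.178^4.8704 / (10.67·1500)]^0.540 = 0.05642 m³/s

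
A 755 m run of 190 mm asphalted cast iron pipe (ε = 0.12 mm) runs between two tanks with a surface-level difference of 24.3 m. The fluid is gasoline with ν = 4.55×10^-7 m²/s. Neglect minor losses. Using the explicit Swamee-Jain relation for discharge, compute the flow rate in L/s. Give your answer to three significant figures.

Q ≈ 73.2 L/s

Swamee-Jain (Type II): Q = -0.965·√(gD⁵h_f/L)·ln[ε/(3.7D) + √(3.17ν²L/(gD³h_f))]
√(gD⁵h_f/L) = √(9.81·0.190⁵·24.3/755) = 0.008842
ε/(3.7D) = 1.71×10^-4; √(3.17ν²L/(gD³h_f)) = 1.74×10^-5
Q = -0.965·0.008842·ln(1.881×10^-4) = 0.07320 m³/s
Check: V = 2.58 m/s, Re = 1.08×10^6, f = 0.01810, h_f = 24.4 m ≈ 24.3 m ✓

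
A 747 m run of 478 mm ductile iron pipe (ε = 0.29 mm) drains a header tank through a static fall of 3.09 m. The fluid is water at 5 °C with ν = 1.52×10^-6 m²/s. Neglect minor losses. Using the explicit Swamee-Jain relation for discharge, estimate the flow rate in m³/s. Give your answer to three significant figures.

Swamee-Jain (Type II): Q = -0.965·√(gD⁵h_f/L)·ln[ε/(3.7D) + √(3.17ν²L/(gD³h_f))]
√(gD⁵h_f/L) = √(9.81·0.478⁵·3.09/747) = 0.03182
ε/(3.7D) = 1.64×10^-4; √(3.17ν²L/(gD³h_f)) = 4.07×10^-5
Q = -0.965·0.03182·ln(2.046×10^-4) = 0.2608 m³/s
Check: V = 1.45 m/s, Re = 4.57×10^5, f = 0.01849, h_f = 3.11 m ≈ 3.09 m ✓

Q ≈ 0.261 m³/s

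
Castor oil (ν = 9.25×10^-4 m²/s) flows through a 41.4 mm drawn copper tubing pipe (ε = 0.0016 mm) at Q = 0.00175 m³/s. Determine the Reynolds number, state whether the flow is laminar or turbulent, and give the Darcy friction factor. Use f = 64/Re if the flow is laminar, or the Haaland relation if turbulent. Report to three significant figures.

V = 4Q/(πD²) = 1.300 m/s
Re = VD/ν = 1.300·0.0414/9.25×10^-4 = 58.2
Re < 2300 → laminar → f = 64/Re = 1.100

Re ≈ 58.2; laminar; f = 64/Re ≈ 1.10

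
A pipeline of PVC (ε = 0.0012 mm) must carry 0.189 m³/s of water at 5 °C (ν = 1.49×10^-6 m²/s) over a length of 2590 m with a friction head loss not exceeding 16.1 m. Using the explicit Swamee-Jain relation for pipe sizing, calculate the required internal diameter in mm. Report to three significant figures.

D ≈ 369 mm

Swamee-Jain (Type III): D = 0.66·[ε^1.25·(LQ²/(gh_f))^4.75 + ν·Q^9.4·(L/(gh_f))^5.2]^0.04
LQ²/(gh_f) = 0.5858; L/(gh_f) = 16.40
Term 1 = ε^1.25·(…)^4.75 = 3.13×10^-9; Term 2 = ν·Q^9.4·(…)^5.2 = 4.89×10^-7
D = 0.66·(3.13×10^-9 + 4.89×10^-7)^0.04 = 0.3692 m = 369 mm
Check: V = 1.77 m/s, Re = 4.37×10^5, f = 0.01346, h_f = 15.0 m ≈ 16.1 m ✓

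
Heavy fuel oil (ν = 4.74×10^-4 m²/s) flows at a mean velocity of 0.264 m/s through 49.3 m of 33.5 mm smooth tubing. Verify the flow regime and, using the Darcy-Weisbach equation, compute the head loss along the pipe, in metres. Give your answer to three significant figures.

h_f ≈ 17.9 m

Re = VD/ν = 0.264·0.03350/4.74×10^-4 = 18.7 → laminar (Re < 2300)
f = 64/Re = 3.430
h_f = f(L/D)V²/(2g) = 3.430·(49.3/0.03350)·0.264²/(2·9.81) = 17.93 m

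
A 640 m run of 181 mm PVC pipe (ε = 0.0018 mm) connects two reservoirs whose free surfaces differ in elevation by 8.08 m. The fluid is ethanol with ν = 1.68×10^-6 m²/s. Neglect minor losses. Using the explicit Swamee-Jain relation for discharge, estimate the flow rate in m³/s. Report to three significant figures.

Q ≈ 0.0430 m³/s

Swamee-Jain (Type II): Q = -0.965·√(gD⁵h_f/L)·ln[ε/(3.7D) + √(3.17ν²L/(gD³h_f))]
√(gD⁵h_f/L) = √(9.81·0.181⁵·8.08/640) = 0.004905
ε/(3.7D) = 2.69×10^-6; √(3.17ν²L/(gD³h_f)) = 1.10×10^-4
Q = -0.965·0.004905·ln(1.131×10^-4) = 0.04302 m³/s
Check: V = 1.67 m/s, Re = 1.80×10^5, f = 0.01594, h_f = 8.03 m ≈ 8.08 m ✓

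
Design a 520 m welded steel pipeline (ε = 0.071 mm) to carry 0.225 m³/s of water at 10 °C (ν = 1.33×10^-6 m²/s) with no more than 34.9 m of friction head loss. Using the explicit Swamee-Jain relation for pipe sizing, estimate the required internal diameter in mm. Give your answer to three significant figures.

Swamee-Jain (Type III): D = 0.66·[ε^1.25·(LQ²/(gh_f))^4.75 + ν·Q^9.4·(L/(gh_f))^5.2]^0.04
LQ²/(gh_f) = 0.07689; L/(gh_f) = 1.519
Term 1 = ε^1.25·(…)^4.75 = 3.33×10^-11; Term 2 = ν·Q^9.4·(…)^5.2 = 9.51×10^-12
D = 0.66·(3.33×10^-11 + 9.51×10^-12)^0.04 = 0.2540 m = 254 mm
Check: V = 4.44 m/s, Re = 8.48×10^5, f = 0.01569, h_f = 32.3 m ≈ 34.9 m ✓

D ≈ 254 mm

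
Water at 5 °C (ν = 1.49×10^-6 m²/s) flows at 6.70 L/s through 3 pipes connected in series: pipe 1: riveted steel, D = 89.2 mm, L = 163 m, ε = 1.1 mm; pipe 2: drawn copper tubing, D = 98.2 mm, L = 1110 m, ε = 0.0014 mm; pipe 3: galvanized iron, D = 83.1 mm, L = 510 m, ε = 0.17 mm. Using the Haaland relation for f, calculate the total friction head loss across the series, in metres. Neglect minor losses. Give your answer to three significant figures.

H ≈ 25.8 m

Pipe 1: V = 1.072 m/s, Re = 6.42×10^4, ε/D = 0.0123, f = 0.04159, h_1 = f(L/D)V²/2g = 4.453 m
Pipe 2: V = 0.8846 m/s, Re = 5.83×10^4, ε/D = 1.43×10^-5, f = 0.02005, h_2 = f(L/D)V²/2g = 9.041 m
Pipe 3: V = 1.235 m/s, Re = 6.89×10^4, ε/D = 0.00205, f = 0.02570, h_3 = f(L/D)V²/2g = 12.27 m
Series → Q common, losses add: H = Σh = 25.76 m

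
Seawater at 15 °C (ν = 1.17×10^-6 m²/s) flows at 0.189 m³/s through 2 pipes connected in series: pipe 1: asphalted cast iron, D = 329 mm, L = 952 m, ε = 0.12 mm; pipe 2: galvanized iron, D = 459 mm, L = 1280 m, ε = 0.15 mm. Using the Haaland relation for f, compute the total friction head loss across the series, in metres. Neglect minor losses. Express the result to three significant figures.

Pipe 1: V = 2.223 m/s, Re = 6.25×10^5, ε/D = 3.65×10^-4, f = 0.01646, h_1 = f(L/D)V²/2g = 12.00 m
Pipe 2: V = 1.142 m/s, Re = 4.48×10^5, ε/D = 3.27×10^-4, f = 0.01648, h_2 = f(L/D)V²/2g = 3.056 m
Series → Q common, losses add: H = Σh = 15.06 m

H ≈ 15.1 m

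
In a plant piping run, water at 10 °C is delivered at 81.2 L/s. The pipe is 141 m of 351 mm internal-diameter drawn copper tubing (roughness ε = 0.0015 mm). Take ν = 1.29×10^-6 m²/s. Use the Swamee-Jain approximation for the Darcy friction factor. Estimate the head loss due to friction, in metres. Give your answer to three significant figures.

h_f ≈ 0.219 m

V = 4Q/(πD²) = 4·0.0812/(π·0.351²) = 0.8392 m/s
Re = VD/ν = 0.8392·0.351/1.29×10^-6 = 2.28×10^5 → turbulent
ε/D = 0.0015/351 = 4.27×10^-6
Swamee-Jain: f = 0.01518
h_f = f(L/D)V²/(2g) = 0.01518·(141/0.351)·0.8392²/(2·9.81) = 0.2189 m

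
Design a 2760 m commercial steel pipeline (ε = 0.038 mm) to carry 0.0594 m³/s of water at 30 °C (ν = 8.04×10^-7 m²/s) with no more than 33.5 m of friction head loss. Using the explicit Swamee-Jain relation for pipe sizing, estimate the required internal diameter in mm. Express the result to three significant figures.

D ≈ 209 mm

Swamee-Jain (Type III): D = 0.66·[ε^1.25·(LQ²/(gh_f))^4.75 + ν·Q^9.4·(L/(gh_f))^5.2]^0.04
LQ²/(gh_f) = 0.02963; L/(gh_f) = 8.398
Term 1 = ε^1.25·(…)^4.75 = 1.64×10^-13; Term 2 = ν·Q^9.4·(…)^5.2 = 1.53×10^-13
D = 0.66·(1.64×10^-13 + 1.53×10^-13)^0.04 = 0.2087 m = 209 mm
Check: V = 1.74 m/s, Re = 4.51×10^5, f = 0.01549, h_f = 31.4 m ≈ 33.5 m ✓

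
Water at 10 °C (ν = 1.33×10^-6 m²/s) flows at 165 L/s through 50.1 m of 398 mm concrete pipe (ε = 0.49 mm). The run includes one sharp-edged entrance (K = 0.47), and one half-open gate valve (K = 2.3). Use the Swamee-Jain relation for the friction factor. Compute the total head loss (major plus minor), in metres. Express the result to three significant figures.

H_L ≈ 0.490 m

V = 4Q/(πD²) = 1.326 m/s; V²/2g = 0.08965 m
Re = 3.97×10^5, ε/D = 0.00123 → f = 0.02145 (Swamee-Jain)
Major: h_f = f(L/D)·V²/2g = 0.02145·125.9·0.08965 = 0.2420 m
Minor: ΣK = 2.77; h_m = ΣK·V²/2g = 0.2483 m
Total H_L = 0.2420 + 0.2483 = 0.4904 m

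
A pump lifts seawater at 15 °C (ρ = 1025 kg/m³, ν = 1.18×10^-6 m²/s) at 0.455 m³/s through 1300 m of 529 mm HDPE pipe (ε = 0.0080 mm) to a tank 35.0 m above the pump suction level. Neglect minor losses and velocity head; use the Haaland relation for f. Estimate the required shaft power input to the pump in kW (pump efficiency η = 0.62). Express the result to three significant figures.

P_shaft ≈ 306 kW

V = 4Q/(πD²) = 2.070 m/s; Re = 9.28×10^5; ε/D = 1.51×10^-5; f = 0.01200
h_f = f(L/D)V²/2g = 6.441 m
Total head H = z + h_f = 35.0 + 6.441 = 41.44 m
P_hyd = ρgQH = 1025·9.81·0.455·41.44 = 189.6 kW
P_shaft = P_hyd/η = 189.6/0.62 = 305.8 kW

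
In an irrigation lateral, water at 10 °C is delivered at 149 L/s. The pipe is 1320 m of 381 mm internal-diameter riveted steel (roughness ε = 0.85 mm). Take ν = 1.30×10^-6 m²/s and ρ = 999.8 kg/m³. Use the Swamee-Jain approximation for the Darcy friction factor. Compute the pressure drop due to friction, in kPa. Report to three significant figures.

Δp ≈ 73.0 kPa

V = 4Q/(πD²) = 4·0.149/(π·0.381²) = 1.307 m/s
Re = VD/ν = 1.307·0.381/1.30×10^-6 = 3.83×10^5 → turbulent
ε/D = 0.85/381 = 0.00223
Swamee-Jain: f = 0.02469
h_f = f(L/D)V²/(2g) = 0.02469·(1320/0.381)·1.307²/(2·9.81) = 7.445 m
Δp = ρg·h_f = 999.8·9.81·7.445 = 73.03 kPa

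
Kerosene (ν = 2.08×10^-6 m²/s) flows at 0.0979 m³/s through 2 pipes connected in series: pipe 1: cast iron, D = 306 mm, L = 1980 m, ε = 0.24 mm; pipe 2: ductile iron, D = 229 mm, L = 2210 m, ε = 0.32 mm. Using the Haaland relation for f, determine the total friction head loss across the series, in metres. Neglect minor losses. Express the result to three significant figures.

H ≈ 73.3 m

Pipe 1: V = 1.331 m/s, Re = 1.96×10^5, ε/D = 7.84×10^-4, f = 0.02003, h_1 = f(L/D)V²/2g = 11.71 m
Pipe 2: V = 2.377 m/s, Re = 2.62×10^5, ε/D = 0.00140, f = 0.02215, h_2 = f(L/D)V²/2g = 61.56 m
Series → Q common, losses add: H = Σh = 73.27 m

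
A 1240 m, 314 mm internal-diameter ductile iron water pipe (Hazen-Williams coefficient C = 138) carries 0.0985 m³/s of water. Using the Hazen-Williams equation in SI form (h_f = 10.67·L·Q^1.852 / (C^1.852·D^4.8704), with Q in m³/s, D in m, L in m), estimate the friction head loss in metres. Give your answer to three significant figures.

h_f ≈ 5.55 m

h_f = 10.67·1240·0.0985^1.852 / (138^1.852·0.314^4.8704) = 5.553 m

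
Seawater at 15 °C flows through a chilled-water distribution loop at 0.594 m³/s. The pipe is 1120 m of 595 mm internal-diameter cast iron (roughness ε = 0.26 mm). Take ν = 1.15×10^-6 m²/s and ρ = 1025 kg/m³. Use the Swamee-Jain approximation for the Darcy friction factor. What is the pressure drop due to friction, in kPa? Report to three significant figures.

V = 4Q/(πD²) = 4·0.594/(π·0.595²) = 2.136 m/s
Re = VD/ν = 2.136·0.595/1.15×10^-6 = 1.11×10^6 → turbulent
ε/D = 0.26/595 = 4.37×10^-4
Swamee-Jain: f = 0.01680
h_f = f(L/D)V²/(2g) = 0.01680·(1120/0.595)·2.136²/(2·9.81) = 7.358 m
Δp = ρg·h_f = 1025·9.81·7.358 = 73.99 kPa

Δp ≈ 74.0 kPa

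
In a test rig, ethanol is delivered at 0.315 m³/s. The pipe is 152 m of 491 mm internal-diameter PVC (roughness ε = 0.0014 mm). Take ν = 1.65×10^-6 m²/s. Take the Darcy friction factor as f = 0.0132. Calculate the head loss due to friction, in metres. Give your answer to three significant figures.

V = 4Q/(πD²) = 4·0.315/(π·0.491²) = 1.664 m/s
h_f = f(L/D)V²/(2g) = 0.01320·(152/0.491)·1.664²/(2·9.81) = 0.5764 m

h_f ≈ 0.576 m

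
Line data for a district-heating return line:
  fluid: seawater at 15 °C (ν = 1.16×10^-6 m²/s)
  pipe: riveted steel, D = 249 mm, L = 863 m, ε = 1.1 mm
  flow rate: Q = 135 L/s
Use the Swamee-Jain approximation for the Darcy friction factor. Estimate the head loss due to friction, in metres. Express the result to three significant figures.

h_f ≈ 40.1 m

V = 4Q/(πD²) = 4·0.135/(π·0.249²) = 2.772 m/s
Re = VD/ν = 2.772·0.249/1.16×10^-6 = 5.95×10^5 → turbulent
ε/D = 1.1/249 = 0.00442
Swamee-Jain: f = 0.02952
h_f = f(L/D)V²/(2g) = 0.02952·(863/0.249)·2.772²/(2·9.81) = 40.08 m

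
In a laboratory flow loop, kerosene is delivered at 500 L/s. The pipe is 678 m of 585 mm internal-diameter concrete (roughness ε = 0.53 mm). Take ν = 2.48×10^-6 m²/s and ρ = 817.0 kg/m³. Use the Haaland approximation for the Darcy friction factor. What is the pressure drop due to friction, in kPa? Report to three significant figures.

Δp ≈ 32.5 kPa

V = 4Q/(πD²) = 4·0.500/(π·0.585²) = 1.860 m/s
Re = VD/ν = 1.860·0.585/2.48×10^-6 = 4.39×10^5 → turbulent
ε/D = 0.53/585 = 9.06×10^-4
Haaland: f = 0.01984
h_f = f(L/D)V²/(2g) = 0.01984·(678/0.585)·1.860²/(2·9.81) = 4.056 m
Δp = ρg·h_f = 817.0·9.81·4.056 = 32.51 kPa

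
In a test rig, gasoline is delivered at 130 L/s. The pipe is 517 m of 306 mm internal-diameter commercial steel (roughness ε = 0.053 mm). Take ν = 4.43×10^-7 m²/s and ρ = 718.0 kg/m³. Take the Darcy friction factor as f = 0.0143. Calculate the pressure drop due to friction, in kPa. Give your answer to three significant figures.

Δp ≈ 27.1 kPa

V = 4Q/(πD²) = 4·0.130/(π·0.306²) = 1.768 m/s
h_f = f(L/D)V²/(2g) = 0.01430·(517/0.306)·1.768²/(2·9.81) = 3.848 m
Δp = ρg·h_f = 718.0·9.81·3.848 = 27.10 kPa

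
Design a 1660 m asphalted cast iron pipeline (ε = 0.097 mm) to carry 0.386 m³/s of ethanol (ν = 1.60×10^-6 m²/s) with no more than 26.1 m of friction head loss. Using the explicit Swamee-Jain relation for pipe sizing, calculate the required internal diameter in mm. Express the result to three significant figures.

Swamee-Jain (Type III): D = 0.66·[ε^1.25·(LQ²/(gh_f))^4.75 + ν·Q^9.4·(L/(gh_f))^5.2]^0.04
LQ²/(gh_f) = 0.9660; L/(gh_f) = 6.483
Term 1 = ε^1.25·(…)^4.75 = 8.17×10^-6; Term 2 = ν·Q^9.4·(…)^5.2 = 3.46×10^-6
D = 0.66·(8.17×10^-6 + 3.46×10^-6)^0.04 = 0.4190 m = 419 mm
Check: V = 2.80 m/s, Re = 7.33×10^5, f = 0.01537, h_f = 24.3 m ≈ 26.1 m ✓

D ≈ 419 mm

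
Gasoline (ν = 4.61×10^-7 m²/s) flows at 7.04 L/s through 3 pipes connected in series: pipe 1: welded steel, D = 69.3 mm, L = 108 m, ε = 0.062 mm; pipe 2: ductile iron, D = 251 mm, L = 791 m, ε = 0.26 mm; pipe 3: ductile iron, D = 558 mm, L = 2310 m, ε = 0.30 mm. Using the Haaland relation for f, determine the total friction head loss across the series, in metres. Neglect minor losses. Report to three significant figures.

Pipe 1: V = 1.866 m/s, Re = 2.81×10^5, ε/D = 8.95×10^-4, f = 0.02013, h_1 = f(L/D)V²/2g = 5.569 m
Pipe 2: V = 0.1423 m/s, Re = 7.75×10^4, ε/D = 0.00104, f = 0.02263, h_2 = f(L/D)V²/2g = 0.07359 m
Pipe 3: V = 0.02879 m/s, Re = 3.48×10^4, ε/D = 5.38×10^-4, f = 0.02386, h_3 = f(L/D)V²/2g = 0.004172 m
Series → Q common, losses add: H = Σh = 5.647 m

H ≈ 5.65 m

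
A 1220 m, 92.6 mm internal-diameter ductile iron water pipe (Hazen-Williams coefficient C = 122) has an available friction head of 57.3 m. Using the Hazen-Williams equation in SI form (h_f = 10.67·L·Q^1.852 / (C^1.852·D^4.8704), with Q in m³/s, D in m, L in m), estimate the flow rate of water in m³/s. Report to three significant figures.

Q ≈ 0.0125 m³/s

Rearranging: Q = [h_f·C^1.852·D^4.8704 / (10.67·L)]^(1/1.852)
Q = [57.3·122^1.852·0.0926^4.8704 / (10.67·1220)]^0.540 = 0.01249 m³/s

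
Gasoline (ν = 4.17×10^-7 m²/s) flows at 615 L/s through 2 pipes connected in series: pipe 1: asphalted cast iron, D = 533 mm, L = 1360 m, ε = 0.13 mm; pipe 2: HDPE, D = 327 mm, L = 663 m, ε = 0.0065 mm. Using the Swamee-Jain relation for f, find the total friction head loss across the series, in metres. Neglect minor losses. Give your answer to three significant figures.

Pipe 1: V = 2.756 m/s, Re = 3.52×10^6, ε/D = 2.44×10^-4, f = 0.01462, h_1 = f(L/D)V²/2g = 14.45 m
Pipe 2: V = 7.323 m/s, Re = 5.74×10^6, ε/D = 1.99×10^-5, f = 0.01002, h_2 = f(L/D)V²/2g = 55.52 m
Series → Q common, losses add: H = Σh = 69.97 m

H ≈ 70.0 m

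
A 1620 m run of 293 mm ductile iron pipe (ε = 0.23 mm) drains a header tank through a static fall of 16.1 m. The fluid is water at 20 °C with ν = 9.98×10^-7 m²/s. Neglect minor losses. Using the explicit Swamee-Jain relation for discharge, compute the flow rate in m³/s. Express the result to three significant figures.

Q ≈ 0.116 m³/s

Swamee-Jain (Type II): Q = -0.965·√(gD⁵h_f/L)·ln[ε/(3.7D) + √(3.17ν²L/(gD³h_f))]
√(gD⁵h_f/L) = √(9.81·0.293⁵·16.1/1620) = 0.01451
ε/(3.7D) = 2.12×10^-4; √(3.17ν²L/(gD³h_f)) = 3.59×10^-5
Q = -0.965·0.01451·ln(2.480×10^-4) = 0.1162 m³/s
Check: V = 1.72 m/s, Re = 5.06×10^5, f = 0.01935, h_f = 16.2 m ≈ 16.1 m ✓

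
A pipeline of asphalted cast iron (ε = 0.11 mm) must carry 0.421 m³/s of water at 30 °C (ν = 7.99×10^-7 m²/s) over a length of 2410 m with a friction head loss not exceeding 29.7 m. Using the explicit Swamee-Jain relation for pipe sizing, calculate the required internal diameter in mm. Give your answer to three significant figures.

D ≈ 453 mm

Swamee-Jain (Type III): D = 0.66·[ε^1.25·(LQ²/(gh_f))^4.75 + ν·Q^9.4·(L/(gh_f))^5.2]^0.04
LQ²/(gh_f) = 1.466; L/(gh_f) = 8.272
Term 1 = ε^1.25·(…)^4.75 = 6.93×10^-5; Term 2 = ν·Q^9.4·(…)^5.2 = 1.39×10^-5
D = 0.66·(6.93×10^-5 + 1.39×10^-5)^0.04 = 0.4533 m = 453 mm
Check: V = 2.61 m/s, Re = 1.48×10^6, f = 0.01496, h_f = 27.6 m ≈ 29.7 m ✓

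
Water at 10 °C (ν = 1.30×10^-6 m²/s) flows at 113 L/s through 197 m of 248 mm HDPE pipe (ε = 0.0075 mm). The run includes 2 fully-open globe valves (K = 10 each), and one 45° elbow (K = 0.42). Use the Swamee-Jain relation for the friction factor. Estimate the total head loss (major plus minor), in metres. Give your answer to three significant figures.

H_L ≈ 8.75 m

V = 4Q/(πD²) = 2.339 m/s; V²/2g = 0.2789 m
Re = 4.46×10^5, ε/D = 3.02×10^-5 → f = 0.01380 (Swamee-Jain)
Major: h_f = f(L/D)·V²/2g = 0.01380·794.4·0.2789 = 3.057 m
Minor: ΣK = 20.4; h_m = ΣK·V²/2g = 5.695 m
Total H_L = 3.057 + 5.695 = 8.753 m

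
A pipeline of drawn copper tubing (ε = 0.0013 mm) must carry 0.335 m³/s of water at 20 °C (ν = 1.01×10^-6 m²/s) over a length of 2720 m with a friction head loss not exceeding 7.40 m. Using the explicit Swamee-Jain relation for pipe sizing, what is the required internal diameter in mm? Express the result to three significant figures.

Swamee-Jain (Type III): D = 0.66·[ε^1.25·(LQ²/(gh_f))^4.75 + ν·Q^9.4·(L/(gh_f))^5.2]^0.04
LQ²/(gh_f) = 4.205; L/(gh_f) = 37.47
Term 1 = ε^1.25·(…)^4.75 = 4.03×10^-5; Term 2 = ν·Q^9.4·(…)^5.2 = 0.00528
D = 0.66·(4.03×10^-5 + 0.00528)^0.04 = 0.5353 m = 535 mm
Check: V = 1.49 m/s, Re = 7.89×10^5, f = 0.01214, h_f = 6.97 m ≈ 7.40 m ✓

D ≈ 535 mm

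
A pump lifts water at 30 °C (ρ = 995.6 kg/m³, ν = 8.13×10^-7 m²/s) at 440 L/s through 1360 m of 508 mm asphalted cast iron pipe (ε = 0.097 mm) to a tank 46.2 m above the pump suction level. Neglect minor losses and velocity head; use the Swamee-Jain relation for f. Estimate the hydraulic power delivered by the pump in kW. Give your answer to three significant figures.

P_hyd ≈ 238 kW

V = 4Q/(πD²) = 2.171 m/s; Re = 1.36×10^6; ε/D = 1.91×10^-4; f = 0.01444
h_f = f(L/D)V²/2g = 9.284 m
Total head H = z + h_f = 46.2 + 9.284 = 55.48 m
P_hyd = ρgQH = 995.6·9.81·0.440·55.48 = 238.4 kW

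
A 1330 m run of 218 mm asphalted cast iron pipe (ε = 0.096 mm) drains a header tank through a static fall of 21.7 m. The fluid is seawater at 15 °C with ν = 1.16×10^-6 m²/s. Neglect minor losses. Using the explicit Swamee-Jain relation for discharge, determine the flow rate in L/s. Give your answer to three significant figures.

Swamee-Jain (Type II): Q = -0.965·√(gD⁵h_f/L)·ln[ε/(3.7D) + √(3.17ν²L/(gD³h_f))]
√(gD⁵h_f/L) = √(9.81·0.218⁵·21.7/1330) = 0.008877
ε/(3.7D) = 1.19×10^-4; √(3.17ν²L/(gD³h_f)) = 5.07×10^-5
Q = -0.965·0.008877·ln(1.697×10^-4) = 0.07437 m³/s
Check: V = 1.99 m/s, Re = 3.74×10^5, f = 0.01770, h_f = 21.8 m ≈ 21.7 m ✓

Q ≈ 74.4 L/s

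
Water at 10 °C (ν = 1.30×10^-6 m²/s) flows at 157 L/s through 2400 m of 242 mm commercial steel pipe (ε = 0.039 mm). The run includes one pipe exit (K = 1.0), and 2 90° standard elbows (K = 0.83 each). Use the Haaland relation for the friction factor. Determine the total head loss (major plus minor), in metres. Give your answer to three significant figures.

V = 4Q/(πD²) = 3.413 m/s; V²/2g = 0.5938 m
Re = 6.35×10^5, ε/D = 1.61×10^-4 → f = 0.01461 (Haaland)
Major: h_f = f(L/D)·V²/2g = 0.01461·9917·0.5938 = 86.01 m
Minor: ΣK = 2.66; h_m = ΣK·V²/2g = 1.580 m
Total H_L = 86.01 + 1.580 = 87.59 m

H_L ≈ 87.6 m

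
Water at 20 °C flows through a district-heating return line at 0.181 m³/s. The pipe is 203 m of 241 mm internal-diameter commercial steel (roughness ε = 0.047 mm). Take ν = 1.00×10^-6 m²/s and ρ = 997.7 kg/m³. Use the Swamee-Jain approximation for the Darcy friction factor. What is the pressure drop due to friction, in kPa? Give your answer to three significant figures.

Δp ≈ 97.6 kPa

V = 4Q/(πD²) = 4·0.181/(π·0.241²) = 3.968 m/s
Re = VD/ν = 3.968·0.241/1.00×10^-6 = 9.56×10^5 → turbulent
ε/D = 0.047/241 = 1.95×10^-4
Swamee-Jain: f = 0.01475
h_f = f(L/D)V²/(2g) = 0.01475·(203/0.241)·3.968²/(2·9.81) = 9.973 m
Δp = ρg·h_f = 997.7·9.81·9.973 = 97.61 kPa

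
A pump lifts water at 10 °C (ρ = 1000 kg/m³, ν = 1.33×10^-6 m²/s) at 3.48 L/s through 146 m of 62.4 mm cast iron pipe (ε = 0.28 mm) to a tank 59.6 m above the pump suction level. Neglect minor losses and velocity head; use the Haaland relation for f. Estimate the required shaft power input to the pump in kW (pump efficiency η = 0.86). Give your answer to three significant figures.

P_shaft ≈ 2.56 kW

V = 4Q/(πD²) = 1.138 m/s; Re = 5.34×10^4; ε/D = 0.00449; f = 0.03111
h_f = f(L/D)V²/2g = 4.805 m
Total head H = z + h_f = 59.6 + 4.805 = 64.40 m
P_hyd = ρgQH = 1000·9.81·0.00348·64.40 = 2.199 kW
P_shaft = P_hyd/η = 2.199/0.86 = 2.557 kW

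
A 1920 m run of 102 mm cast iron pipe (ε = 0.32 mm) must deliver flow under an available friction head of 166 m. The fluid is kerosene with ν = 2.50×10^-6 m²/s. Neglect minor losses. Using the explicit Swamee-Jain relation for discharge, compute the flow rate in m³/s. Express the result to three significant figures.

Q ≈ 0.0204 m³/s

Swamee-Jain (Type II): Q = -0.965·√(gD⁵h_f/L)·ln[ε/(3.7D) + √(3.17ν²L/(gD³h_f))]
√(gD⁵h_f/L) = √(9.81·0.102⁵·166/1920) = 0.003060
ε/(3.7D) = 8.48×10^-4; √(3.17ν²L/(gD³h_f)) = 1.48×10^-4
Q = -0.965·0.003060·ln(9.963×10^-4) = 0.02041 m³/s
Check: V = 2.50 m/s, Re = 1.02×10^5, f = 0.02799, h_f = 168 m ≈ 166 m ✓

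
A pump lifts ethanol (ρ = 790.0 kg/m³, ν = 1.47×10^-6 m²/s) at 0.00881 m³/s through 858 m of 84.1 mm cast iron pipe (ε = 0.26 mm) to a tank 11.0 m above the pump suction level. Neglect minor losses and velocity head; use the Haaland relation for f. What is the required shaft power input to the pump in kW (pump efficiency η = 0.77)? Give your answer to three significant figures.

P_shaft ≈ 4.19 kW

V = 4Q/(πD²) = 1.586 m/s; Re = 9.07×10^4; ε/D = 0.00309; f = 0.02770
h_f = f(L/D)V²/2g = 36.23 m
Total head H = z + h_f = 11.0 + 36.23 = 47.23 m
P_hyd = ρgQH = 790.0·9.81·0.00881·47.23 = 3.225 kW
P_shaft = P_hyd/η = 3.225/0.77 = 4.188 kW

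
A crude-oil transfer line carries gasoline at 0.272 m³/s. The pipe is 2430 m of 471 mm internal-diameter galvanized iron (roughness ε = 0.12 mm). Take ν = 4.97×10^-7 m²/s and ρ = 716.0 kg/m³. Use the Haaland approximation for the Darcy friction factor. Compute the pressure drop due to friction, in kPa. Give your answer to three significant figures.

Δp ≈ 67.3 kPa

V = 4Q/(πD²) = 4·0.272/(π·0.471²) = 1.561 m/s
Re = VD/ν = 1.561·0.471/4.97×10^-7 = 1.48×10^6 → turbulent
ε/D = 0.12/471 = 2.55×10^-4
Haaland: f = 0.01496
h_f = f(L/D)V²/(2g) = 0.01496·(2430/0.471)·1.561²/(2·9.81) = 9.585 m
Δp = ρg·h_f = 716.0·9.81·9.585 = 67.32 kPa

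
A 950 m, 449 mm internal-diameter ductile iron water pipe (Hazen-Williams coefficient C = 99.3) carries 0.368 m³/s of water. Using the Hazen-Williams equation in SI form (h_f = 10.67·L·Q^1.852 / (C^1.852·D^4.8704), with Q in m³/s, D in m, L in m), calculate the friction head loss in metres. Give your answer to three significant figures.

h_f ≈ 15.7 m

h_f = 10.67·950·0.368^1.852 / (99.3^1.852·0.449^4.8704) = 15.75 m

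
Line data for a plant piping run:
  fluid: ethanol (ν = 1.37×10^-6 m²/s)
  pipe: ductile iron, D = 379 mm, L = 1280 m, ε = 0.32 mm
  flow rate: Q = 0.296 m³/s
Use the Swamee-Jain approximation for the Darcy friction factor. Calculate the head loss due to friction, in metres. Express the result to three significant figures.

h_f ≈ 23.0 m

V = 4Q/(πD²) = 4·0.296/(π·0.379²) = 2.624 m/s
Re = VD/ν = 2.624·0.379/1.37×10^-6 = 7.26×10^5 → turbulent
ε/D = 0.32/379 = 8.44×10^-4
Swamee-Jain: f = 0.01943
h_f = f(L/D)V²/(2g) = 0.01943·(1280/0.379)·2.624²/(2·9.81) = 23.02 m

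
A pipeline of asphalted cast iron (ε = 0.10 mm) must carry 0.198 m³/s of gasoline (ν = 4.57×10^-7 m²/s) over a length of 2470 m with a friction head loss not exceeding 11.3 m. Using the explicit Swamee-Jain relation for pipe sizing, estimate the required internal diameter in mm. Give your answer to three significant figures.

D ≈ 409 mm

Swamee-Jain (Type III): D = 0.66·[ε^1.25·(LQ²/(gh_f))^4.75 + ν·Q^9.4·(L/(gh_f))^5.2]^0.04
LQ²/(gh_f) = 0.8735; L/(gh_f) = 22.28
Term 1 = ε^1.25·(…)^4.75 = 5.26×10^-6; Term 2 = ν·Q^9.4·(…)^5.2 = 1.14×10^-6
D = 0.66·(5.26×10^-6 + 1.14×10^-6)^0.04 = 0.4091 m = 409 mm
Check: V = 1.51 m/s, Re = 1.35×10^6, f = 0.01503, h_f = 10.5 m ≈ 11.3 m ✓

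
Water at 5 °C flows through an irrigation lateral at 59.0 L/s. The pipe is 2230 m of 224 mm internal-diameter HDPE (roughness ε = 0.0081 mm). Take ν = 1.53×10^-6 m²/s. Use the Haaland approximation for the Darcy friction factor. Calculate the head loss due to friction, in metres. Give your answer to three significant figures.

h_f ≈ 17.6 m

V = 4Q/(πD²) = 4·0.0590/(π·0.224²) = 1.497 m/s
Re = VD/ν = 1.497·0.224/1.53×10^-6 = 2.19×10^5 → turbulent
ε/D = 0.0081/224 = 3.62×10^-5
Haaland: f = 0.01548
h_f = f(L/D)V²/(2g) = 0.01548·(2230/0.224)·1.497²/(2·9.81) = 17.60 m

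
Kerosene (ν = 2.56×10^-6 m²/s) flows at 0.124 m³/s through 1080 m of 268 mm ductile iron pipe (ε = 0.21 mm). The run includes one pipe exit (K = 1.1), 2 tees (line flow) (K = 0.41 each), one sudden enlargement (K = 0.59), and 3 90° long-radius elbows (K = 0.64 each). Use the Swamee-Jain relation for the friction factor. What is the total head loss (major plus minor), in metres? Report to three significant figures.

H_L ≈ 21.0 m

V = 4Q/(πD²) = 2.198 m/s; V²/2g = 0.2463 m
Re = 2.30×10^5, ε/D = 7.84×10^-4 → f = 0.02010 (Swamee-Jain)
Major: h_f = f(L/D)·V²/2g = 0.02010·4030·0.2463 = 19.95 m
Minor: ΣK = 4.43; h_m = ΣK·V²/2g = 1.091 m
Total H_L = 19.95 + 1.091 = 21.04 m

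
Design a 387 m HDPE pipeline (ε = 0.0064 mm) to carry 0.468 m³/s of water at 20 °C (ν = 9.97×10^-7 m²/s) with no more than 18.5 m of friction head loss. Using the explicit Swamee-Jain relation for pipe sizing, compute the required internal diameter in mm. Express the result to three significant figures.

Swamee-Jain (Type III): D = 0.66·[ε^1.25·(LQ²/(gh_f))^4.75 + ν·Q^9.4·(L/(gh_f))^5.2]^0.04
LQ²/(gh_f) = 0.4670; L/(gh_f) = 2.132
Term 1 = ε^1.25·(…)^4.75 = 8.65×10^-9; Term 2 = ν·Q^9.4·(…)^5.2 = 4.07×10^-8
D = 0.66·(8.65×10^-9 + 4.07×10^-8)^0.04 = 0.3367 m = 337 mm
Check: V = 5.26 m/s, Re = 1.78×10^6, f = 0.01119, h_f = 18.1 m ≈ 18.5 m ✓

D ≈ 337 mm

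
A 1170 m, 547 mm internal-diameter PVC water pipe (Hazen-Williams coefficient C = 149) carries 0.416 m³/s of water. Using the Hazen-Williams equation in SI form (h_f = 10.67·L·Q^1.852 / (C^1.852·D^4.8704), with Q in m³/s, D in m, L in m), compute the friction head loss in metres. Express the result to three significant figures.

h_f ≈ 4.39 m

h_f = 10.67·1170·0.416^1.852 / (149^1.852·0.547^4.8704) = 4.388 m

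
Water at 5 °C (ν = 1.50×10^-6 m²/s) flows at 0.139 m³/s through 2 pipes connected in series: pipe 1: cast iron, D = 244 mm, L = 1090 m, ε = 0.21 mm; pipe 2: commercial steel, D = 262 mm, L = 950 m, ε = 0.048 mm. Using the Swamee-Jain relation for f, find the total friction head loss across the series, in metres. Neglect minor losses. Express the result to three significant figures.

Pipe 1: V = 2.973 m/s, Re = 4.84×10^5, ε/D = 8.61×10^-4, f = 0.01975, h_1 = f(L/D)V²/2g = 39.73 m
Pipe 2: V = 2.578 m/s, Re = 4.50×10^5, ε/D = 1.83×10^-4, f = 0.01550, h_2 = f(L/D)V²/2g = 19.04 m
Series → Q common, losses add: H = Σh = 58.77 m

H ≈ 58.8 m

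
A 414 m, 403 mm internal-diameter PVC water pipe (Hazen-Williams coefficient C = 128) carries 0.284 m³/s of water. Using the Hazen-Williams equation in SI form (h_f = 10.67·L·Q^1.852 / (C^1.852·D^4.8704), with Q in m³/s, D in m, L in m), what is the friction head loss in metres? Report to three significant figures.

h_f = 10.67·414·0.284^1.852 / (128^1.852·0.403^4.8704) = 4.492 m

h_f ≈ 4.49 m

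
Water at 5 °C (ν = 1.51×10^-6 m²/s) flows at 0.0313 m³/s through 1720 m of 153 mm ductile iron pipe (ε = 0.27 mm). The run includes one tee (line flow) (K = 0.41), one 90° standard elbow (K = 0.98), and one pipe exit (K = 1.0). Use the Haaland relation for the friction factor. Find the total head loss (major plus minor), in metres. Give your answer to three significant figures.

H_L ≈ 39.7 m

V = 4Q/(πD²) = 1.702 m/s; V²/2g = 0.1477 m
Re = 1.72×10^5, ε/D = 0.00176 → f = 0.02369 (Haaland)
Major: h_f = f(L/D)·V²/2g = 0.02369·11242·0.1477 = 39.34 m
Minor: ΣK = 2.39; h_m = ΣK·V²/2g = 0.3531 m
Total H_L = 39.34 + 0.3531 = 39.69 m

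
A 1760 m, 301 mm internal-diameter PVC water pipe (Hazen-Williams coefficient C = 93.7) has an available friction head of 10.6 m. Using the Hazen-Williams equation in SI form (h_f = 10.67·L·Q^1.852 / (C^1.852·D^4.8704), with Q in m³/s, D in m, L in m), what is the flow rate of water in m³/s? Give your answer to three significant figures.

Q ≈ 0.0702 m³/s

Rearranging: Q = [h_f·C^1.852·D^4.8704 / (10.67·L)]^(1/1.852)
Q = [10.6·93.7^1.852·0.301^4.8704 / (10.67·1760)]^0.540 = 0.07022 m³/s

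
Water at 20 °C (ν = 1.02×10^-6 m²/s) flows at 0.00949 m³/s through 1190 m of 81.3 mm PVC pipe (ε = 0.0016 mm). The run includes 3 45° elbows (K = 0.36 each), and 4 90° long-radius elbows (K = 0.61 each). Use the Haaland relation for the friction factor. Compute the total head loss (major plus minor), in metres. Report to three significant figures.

V = 4Q/(πD²) = 1.828 m/s; V²/2g = 0.1703 m
Re = 1.46×10^5, ε/D = 1.97×10^-5 → f = 0.01660 (Haaland)
Major: h_f = f(L/D)·V²/2g = 0.01660·14637·0.1703 = 41.39 m
Minor: ΣK = 3.52; h_m = ΣK·V²/2g = 0.5996 m
Total H_L = 41.39 + 0.5996 = 41.98 m

H_L ≈ 42.0 m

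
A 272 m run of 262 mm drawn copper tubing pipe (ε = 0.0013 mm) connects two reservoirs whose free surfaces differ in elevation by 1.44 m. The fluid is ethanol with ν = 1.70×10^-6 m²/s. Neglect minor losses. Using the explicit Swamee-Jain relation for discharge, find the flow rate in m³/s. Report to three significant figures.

Q ≈ 0.0711 m³/s

Swamee-Jain (Type II): Q = -0.965·√(gD⁵h_f/L)·ln[ε/(3.7D) + √(3.17ν²L/(gD³h_f))]
√(gD⁵h_f/L) = √(9.81·0.262⁵·1.44/272) = 0.008007
ε/(3.7D) = 1.34×10^-6; √(3.17ν²L/(gD³h_f)) = 9.90×10^-5
Q = -0.965·0.008007·ln(1.004×10^-4) = 0.07114 m³/s
Check: V = 1.32 m/s, Re = 2.03×10^5, f = 0.01553, h_f = 1.43 m ≈ 1.44 m ✓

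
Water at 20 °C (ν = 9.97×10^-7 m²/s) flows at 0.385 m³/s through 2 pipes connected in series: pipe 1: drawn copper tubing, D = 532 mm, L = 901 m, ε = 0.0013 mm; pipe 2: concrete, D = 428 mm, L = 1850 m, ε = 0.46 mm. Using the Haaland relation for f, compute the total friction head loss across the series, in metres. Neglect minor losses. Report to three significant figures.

Pipe 1: V = 1.732 m/s, Re = 9.24×10^5, ε/D = 2.44×10^-6, f = 0.01178, h_1 = f(L/D)V²/2g = 3.050 m
Pipe 2: V = 2.676 m/s, Re = 1.15×10^6, ε/D = 0.00107, f = 0.02025, h_2 = f(L/D)V²/2g = 31.94 m
Series → Q common, losses add: H = Σh = 34.99 m

H ≈ 35.0 m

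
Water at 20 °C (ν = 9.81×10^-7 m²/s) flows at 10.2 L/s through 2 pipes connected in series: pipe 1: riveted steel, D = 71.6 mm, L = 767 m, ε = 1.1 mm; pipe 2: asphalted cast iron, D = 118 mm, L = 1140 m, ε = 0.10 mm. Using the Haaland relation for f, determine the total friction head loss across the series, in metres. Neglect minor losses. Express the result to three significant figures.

Pipe 1: V = 2.533 m/s, Re = 1.85×10^5, ε/D = 0.0154, f = 0.04440, h_1 = f(L/D)V²/2g = 155.6 m
Pipe 2: V = 0.9327 m/s, Re = 1.12×10^5, ε/D = 8.47×10^-4, f = 0.02119, h_2 = f(L/D)V²/2g = 9.077 m
Series → Q common, losses add: H = Σh = 164.6 m

H ≈ 165 m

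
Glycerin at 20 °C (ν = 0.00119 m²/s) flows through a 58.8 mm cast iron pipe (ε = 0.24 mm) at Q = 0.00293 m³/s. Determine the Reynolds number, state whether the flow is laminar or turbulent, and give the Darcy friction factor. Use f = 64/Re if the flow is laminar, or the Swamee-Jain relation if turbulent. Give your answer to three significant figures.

V = 4Q/(πD²) = 1.079 m/s
Re = VD/ν = 1.079·0.0588/0.00119 = 53.3
Re < 2300 → laminar → f = 64/Re = 1.200

Re ≈ 53.3; laminar; f = 64/Re ≈ 1.20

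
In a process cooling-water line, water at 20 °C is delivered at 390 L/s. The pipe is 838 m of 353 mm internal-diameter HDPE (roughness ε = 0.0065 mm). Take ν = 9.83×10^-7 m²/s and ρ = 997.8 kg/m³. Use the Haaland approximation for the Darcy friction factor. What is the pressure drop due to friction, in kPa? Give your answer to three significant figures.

Δp ≈ 214 kPa

V = 4Q/(πD²) = 4·0.390/(π·0.353²) = 3.985 m/s
Re = VD/ν = 3.985·0.353/9.83×10^-7 = 1.43×10^6 → turbulent
ε/D = 0.0065/353 = 1.84×10^-5
Haaland: f = 0.01136
h_f = f(L/D)V²/(2g) = 0.01136·(838/0.353)·3.985²/(2·9.81) = 21.82 m
Δp = ρg·h_f = 997.8·9.81·21.82 = 213.6 kPa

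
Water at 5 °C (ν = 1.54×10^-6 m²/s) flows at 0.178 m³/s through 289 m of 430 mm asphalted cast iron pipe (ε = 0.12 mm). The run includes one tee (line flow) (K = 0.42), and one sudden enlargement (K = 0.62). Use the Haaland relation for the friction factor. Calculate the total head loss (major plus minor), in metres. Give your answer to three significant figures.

H_L ≈ 0.927 m

V = 4Q/(πD²) = 1.226 m/s; V²/2g = 0.07658 m
Re = 3.42×10^5, ε/D = 2.79×10^-4 → f = 0.01646 (Haaland)
Major: h_f = f(L/D)·V²/2g = 0.01646·672.1·0.07658 = 0.8470 m
Minor: ΣK = 1.04; h_m = ΣK·V²/2g = 0.07964 m
Total H_L = 0.8470 + 0.07964 = 0.9266 m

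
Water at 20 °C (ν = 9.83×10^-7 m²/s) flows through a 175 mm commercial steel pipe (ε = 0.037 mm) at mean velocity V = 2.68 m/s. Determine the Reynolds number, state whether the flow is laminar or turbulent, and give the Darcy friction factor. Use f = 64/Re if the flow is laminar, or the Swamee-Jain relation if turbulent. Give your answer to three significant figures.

Re ≈ 4.77×10^5; turbulent; f ≈ 0.0157

Re = VD/ν = 2.680·0.175/9.83×10^-7 = 4.77×10^5
Re > 4000 → turbulent; ε/D = 2.11×10^-4
Swamee-Jain: f = 0.01568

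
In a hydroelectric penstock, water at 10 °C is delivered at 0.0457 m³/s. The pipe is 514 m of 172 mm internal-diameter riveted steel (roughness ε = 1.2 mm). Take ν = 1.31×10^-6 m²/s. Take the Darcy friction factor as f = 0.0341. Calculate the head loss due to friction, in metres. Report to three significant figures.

h_f ≈ 20.1 m

V = 4Q/(πD²) = 4·0.0457/(π·0.172²) = 1.967 m/s
h_f = f(L/D)V²/(2g) = 0.03410·(514/0.172)·1.967²/(2·9.81) = 20.09 m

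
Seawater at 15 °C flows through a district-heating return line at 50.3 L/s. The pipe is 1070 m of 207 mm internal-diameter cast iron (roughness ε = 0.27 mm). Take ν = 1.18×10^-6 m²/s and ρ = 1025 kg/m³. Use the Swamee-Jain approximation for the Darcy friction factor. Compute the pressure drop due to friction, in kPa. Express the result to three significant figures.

Δp ≈ 130 kPa

V = 4Q/(πD²) = 4·0.0503/(π·0.207²) = 1.495 m/s
Re = VD/ν = 1.495·0.207/1.18×10^-6 = 2.62×10^5 → turbulent
ε/D = 0.27/207 = 0.00130
Swamee-Jain: f = 0.02204
h_f = f(L/D)V²/(2g) = 0.02204·(1070/0.207)·1.495²/(2·9.81) = 12.97 m
Δp = ρg·h_f = 1025·9.81·12.97 = 130.4 kPa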